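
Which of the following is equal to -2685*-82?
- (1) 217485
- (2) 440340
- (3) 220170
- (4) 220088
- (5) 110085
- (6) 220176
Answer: 3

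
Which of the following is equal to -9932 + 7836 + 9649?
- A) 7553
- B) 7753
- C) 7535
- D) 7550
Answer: A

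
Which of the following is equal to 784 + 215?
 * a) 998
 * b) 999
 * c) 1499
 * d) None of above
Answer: b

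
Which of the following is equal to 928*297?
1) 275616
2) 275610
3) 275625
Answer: 1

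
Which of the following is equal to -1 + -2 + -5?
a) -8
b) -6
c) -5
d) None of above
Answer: a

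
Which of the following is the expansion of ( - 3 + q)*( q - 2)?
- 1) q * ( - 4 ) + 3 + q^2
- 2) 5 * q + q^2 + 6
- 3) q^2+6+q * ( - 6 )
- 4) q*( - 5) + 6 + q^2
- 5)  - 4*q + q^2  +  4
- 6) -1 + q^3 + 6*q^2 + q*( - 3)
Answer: 4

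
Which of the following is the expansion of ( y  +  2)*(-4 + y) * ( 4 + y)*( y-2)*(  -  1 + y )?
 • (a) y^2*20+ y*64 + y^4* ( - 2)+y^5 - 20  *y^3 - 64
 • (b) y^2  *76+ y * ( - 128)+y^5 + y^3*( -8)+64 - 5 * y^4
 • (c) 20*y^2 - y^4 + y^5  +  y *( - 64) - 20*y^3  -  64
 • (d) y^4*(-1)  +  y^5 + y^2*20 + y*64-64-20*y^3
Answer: d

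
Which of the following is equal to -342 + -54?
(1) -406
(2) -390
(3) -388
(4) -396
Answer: 4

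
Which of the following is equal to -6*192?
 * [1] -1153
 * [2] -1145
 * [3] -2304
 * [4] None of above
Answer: 4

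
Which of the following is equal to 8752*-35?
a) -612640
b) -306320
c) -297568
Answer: b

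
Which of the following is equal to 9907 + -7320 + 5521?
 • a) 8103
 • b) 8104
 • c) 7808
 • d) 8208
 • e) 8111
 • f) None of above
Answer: f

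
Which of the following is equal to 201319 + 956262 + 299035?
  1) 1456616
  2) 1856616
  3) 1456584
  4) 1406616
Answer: 1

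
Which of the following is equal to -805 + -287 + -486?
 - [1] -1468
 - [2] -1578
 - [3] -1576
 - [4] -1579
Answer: 2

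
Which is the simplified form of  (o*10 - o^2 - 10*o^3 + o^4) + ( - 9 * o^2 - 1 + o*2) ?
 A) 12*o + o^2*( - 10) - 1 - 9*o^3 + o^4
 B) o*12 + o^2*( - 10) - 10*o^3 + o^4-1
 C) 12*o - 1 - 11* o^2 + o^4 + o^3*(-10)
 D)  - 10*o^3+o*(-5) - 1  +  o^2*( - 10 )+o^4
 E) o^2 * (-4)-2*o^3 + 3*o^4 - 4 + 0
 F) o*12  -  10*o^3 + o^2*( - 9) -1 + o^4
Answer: B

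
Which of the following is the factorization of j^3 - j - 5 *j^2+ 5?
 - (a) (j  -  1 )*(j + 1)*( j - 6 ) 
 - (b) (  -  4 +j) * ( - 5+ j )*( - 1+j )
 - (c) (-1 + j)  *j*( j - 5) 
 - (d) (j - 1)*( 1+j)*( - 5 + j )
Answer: d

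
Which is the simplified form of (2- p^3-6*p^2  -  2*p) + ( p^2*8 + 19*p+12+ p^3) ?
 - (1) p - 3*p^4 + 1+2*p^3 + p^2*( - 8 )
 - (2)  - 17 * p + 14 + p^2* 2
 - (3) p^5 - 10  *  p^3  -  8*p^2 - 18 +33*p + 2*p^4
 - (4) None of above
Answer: 4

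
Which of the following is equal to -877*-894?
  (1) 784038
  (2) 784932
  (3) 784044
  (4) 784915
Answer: 1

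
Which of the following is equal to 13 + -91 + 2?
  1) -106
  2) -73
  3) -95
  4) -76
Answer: 4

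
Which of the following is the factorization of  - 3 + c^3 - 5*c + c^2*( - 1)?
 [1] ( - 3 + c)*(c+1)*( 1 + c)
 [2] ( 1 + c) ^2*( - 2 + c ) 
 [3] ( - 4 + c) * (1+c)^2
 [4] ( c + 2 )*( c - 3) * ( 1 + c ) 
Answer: 1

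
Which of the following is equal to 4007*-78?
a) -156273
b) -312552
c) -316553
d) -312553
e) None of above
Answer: e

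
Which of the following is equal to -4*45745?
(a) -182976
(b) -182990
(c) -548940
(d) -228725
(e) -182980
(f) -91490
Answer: e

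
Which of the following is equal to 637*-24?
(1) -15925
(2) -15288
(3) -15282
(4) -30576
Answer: 2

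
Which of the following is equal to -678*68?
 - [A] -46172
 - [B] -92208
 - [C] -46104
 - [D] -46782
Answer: C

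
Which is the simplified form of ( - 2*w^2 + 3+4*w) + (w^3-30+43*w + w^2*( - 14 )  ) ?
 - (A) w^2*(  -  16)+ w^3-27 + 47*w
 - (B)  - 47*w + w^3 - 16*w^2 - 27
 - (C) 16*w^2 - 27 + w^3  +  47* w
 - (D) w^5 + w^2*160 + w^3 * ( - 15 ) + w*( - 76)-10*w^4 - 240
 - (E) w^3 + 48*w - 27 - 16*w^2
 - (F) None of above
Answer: A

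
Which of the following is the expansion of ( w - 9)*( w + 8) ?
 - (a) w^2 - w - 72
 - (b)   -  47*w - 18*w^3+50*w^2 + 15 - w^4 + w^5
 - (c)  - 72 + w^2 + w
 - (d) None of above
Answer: a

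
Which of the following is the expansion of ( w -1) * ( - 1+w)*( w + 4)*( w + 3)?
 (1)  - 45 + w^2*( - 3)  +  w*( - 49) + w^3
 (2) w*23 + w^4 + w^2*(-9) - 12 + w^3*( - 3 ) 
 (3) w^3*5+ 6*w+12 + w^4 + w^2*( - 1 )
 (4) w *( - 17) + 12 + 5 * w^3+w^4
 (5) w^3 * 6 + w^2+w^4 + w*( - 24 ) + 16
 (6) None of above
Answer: 6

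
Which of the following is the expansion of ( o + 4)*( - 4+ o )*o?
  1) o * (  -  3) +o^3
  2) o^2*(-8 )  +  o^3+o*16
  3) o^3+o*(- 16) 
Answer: 3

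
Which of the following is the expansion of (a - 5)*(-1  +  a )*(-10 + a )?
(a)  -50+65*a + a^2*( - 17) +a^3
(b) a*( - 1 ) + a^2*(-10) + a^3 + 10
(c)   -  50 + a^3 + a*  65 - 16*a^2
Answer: c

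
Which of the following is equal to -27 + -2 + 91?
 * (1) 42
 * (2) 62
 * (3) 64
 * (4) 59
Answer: 2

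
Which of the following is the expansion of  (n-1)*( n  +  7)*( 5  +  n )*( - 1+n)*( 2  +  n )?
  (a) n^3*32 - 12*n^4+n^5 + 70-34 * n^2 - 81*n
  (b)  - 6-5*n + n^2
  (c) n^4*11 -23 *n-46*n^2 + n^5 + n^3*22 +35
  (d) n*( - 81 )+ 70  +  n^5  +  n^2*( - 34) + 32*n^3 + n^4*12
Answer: d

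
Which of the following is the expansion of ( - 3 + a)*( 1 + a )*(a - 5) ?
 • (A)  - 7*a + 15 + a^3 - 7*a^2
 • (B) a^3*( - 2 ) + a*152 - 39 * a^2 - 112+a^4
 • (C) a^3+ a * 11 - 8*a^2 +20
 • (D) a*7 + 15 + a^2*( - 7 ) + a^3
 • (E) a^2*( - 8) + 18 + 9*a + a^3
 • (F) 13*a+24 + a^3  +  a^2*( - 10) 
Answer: D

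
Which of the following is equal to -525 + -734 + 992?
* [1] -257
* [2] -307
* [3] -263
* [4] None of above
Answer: 4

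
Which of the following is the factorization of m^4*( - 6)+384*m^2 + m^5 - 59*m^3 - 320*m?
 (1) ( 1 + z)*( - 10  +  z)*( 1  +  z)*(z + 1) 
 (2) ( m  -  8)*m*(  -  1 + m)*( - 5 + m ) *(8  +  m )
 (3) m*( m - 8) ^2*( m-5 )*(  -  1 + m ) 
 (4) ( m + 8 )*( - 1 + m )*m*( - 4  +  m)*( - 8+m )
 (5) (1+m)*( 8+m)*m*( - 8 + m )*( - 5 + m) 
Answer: 2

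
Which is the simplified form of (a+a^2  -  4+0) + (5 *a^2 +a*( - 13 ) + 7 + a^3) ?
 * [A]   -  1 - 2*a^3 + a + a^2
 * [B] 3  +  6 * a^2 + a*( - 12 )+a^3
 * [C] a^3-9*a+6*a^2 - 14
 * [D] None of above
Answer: B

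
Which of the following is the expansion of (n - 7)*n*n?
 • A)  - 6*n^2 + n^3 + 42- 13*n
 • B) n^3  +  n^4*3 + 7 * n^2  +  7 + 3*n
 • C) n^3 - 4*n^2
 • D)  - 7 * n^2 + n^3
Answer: D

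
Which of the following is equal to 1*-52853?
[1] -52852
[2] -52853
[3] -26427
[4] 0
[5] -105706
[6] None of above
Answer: 2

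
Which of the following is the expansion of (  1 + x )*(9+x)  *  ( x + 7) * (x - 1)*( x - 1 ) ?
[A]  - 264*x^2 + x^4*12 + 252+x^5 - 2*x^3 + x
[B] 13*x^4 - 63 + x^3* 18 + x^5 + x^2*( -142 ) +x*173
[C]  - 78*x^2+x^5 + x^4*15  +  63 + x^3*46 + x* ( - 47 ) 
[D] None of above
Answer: C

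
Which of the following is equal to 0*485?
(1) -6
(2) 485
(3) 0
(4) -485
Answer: 3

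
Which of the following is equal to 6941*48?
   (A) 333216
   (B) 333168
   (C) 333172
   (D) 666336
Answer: B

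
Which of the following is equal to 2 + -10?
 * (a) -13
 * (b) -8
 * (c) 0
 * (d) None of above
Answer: b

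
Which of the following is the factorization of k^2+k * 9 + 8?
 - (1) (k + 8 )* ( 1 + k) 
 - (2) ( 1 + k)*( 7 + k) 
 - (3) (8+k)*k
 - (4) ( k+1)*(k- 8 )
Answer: 1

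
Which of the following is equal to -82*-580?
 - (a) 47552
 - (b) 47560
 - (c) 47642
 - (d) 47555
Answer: b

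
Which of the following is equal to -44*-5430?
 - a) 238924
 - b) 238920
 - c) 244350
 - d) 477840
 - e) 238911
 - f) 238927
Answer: b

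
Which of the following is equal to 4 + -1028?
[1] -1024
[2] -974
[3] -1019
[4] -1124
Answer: 1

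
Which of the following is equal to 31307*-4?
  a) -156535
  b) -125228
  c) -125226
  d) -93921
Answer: b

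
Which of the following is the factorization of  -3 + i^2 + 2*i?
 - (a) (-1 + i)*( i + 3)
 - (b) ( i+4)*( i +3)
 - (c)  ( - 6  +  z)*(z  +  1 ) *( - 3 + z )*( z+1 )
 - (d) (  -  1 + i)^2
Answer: a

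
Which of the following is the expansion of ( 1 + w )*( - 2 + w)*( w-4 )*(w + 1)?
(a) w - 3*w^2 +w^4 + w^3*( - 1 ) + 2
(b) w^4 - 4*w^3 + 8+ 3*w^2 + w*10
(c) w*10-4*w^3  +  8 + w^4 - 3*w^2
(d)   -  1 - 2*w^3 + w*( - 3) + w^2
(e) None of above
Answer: c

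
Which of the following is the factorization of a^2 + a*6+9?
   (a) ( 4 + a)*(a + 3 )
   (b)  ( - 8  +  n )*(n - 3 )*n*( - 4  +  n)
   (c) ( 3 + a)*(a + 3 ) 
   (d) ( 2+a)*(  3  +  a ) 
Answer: c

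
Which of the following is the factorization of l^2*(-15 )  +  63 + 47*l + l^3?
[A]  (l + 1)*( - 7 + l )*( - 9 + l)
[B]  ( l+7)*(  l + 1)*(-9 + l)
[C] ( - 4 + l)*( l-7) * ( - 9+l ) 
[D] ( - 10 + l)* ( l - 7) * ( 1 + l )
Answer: A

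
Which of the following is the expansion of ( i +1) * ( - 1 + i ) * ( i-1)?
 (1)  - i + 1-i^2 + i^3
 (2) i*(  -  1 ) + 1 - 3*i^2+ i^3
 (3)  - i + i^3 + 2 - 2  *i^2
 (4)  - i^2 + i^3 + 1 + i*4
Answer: 1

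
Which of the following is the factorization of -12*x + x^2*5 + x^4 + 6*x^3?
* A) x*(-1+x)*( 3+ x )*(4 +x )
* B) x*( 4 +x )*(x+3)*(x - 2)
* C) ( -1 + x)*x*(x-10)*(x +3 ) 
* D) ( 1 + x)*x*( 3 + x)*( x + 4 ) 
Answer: A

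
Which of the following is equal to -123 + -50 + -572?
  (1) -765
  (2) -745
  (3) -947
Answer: 2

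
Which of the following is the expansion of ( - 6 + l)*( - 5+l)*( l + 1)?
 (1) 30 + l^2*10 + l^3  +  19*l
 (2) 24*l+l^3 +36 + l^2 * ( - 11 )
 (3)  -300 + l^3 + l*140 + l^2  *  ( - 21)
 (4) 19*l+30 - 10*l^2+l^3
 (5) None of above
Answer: 4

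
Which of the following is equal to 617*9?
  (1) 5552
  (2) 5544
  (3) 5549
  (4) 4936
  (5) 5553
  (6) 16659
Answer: 5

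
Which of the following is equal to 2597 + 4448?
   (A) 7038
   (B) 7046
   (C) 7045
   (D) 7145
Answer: C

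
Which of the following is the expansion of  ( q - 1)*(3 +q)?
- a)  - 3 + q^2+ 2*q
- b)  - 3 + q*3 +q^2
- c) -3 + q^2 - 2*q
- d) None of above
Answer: a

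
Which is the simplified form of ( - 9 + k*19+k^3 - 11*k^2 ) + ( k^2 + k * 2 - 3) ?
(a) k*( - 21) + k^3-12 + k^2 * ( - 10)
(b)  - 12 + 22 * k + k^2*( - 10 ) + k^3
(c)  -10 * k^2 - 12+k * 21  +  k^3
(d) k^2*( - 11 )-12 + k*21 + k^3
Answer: c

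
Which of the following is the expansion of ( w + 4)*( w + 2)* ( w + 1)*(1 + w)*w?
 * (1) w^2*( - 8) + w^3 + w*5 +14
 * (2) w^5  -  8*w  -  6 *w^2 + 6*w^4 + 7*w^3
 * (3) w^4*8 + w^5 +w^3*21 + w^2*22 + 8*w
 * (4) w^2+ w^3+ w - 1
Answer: 3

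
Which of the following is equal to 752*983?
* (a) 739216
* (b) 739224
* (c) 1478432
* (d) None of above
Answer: a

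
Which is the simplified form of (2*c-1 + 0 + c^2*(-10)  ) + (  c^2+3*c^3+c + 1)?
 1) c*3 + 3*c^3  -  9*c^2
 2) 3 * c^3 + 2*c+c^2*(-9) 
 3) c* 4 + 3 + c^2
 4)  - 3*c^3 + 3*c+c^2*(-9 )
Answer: 1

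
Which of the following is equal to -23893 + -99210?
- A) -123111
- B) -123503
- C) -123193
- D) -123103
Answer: D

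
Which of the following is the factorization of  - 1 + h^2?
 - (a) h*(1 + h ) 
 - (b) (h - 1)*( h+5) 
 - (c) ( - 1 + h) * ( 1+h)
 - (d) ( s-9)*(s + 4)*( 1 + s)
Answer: c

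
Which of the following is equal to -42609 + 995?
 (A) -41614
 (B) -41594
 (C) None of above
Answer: A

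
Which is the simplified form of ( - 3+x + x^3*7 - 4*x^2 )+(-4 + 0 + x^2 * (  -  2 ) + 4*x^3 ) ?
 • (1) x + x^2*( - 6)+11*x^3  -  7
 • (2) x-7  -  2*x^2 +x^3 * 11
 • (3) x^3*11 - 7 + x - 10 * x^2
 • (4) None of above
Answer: 1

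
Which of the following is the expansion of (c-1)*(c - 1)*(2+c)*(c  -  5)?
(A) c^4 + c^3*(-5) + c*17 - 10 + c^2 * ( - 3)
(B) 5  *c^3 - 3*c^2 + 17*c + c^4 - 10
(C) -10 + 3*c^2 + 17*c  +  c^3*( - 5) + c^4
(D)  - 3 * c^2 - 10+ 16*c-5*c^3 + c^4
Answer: A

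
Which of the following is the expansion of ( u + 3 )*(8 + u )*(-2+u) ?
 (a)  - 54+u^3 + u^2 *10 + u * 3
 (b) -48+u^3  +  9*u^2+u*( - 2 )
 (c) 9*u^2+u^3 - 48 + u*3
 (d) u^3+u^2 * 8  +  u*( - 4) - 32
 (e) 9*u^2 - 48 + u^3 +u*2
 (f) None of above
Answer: e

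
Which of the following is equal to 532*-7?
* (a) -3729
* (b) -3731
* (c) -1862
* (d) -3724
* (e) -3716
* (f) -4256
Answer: d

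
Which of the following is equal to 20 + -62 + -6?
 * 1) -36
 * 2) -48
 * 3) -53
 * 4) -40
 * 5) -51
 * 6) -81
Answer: 2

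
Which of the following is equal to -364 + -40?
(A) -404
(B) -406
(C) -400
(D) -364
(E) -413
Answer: A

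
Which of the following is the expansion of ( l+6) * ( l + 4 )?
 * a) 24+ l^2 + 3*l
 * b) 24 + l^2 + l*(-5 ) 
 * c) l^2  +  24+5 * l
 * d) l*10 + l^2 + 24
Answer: d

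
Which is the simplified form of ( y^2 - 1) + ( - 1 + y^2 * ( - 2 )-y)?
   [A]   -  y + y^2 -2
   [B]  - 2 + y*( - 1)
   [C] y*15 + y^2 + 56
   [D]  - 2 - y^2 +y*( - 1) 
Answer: D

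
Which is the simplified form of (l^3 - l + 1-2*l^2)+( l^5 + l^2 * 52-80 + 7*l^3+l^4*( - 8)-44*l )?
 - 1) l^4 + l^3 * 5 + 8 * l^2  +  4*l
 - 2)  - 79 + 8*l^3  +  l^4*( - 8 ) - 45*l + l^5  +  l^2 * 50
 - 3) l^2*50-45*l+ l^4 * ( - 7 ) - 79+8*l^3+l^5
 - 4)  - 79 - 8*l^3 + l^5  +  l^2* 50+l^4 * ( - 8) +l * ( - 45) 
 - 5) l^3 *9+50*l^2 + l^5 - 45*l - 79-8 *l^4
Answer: 2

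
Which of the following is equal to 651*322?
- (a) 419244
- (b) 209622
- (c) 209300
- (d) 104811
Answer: b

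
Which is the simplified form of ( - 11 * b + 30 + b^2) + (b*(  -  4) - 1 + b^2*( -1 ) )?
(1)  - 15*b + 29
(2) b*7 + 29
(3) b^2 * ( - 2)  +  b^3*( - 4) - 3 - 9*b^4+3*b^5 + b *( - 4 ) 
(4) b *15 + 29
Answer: 1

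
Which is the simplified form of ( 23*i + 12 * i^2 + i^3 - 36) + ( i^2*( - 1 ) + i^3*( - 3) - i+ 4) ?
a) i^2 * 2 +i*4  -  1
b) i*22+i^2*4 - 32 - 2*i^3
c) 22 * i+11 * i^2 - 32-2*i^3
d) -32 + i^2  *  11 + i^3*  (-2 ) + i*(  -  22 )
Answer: c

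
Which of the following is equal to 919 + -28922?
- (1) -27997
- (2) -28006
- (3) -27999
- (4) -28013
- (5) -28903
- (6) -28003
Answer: 6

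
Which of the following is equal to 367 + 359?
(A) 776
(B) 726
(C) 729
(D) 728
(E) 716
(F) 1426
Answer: B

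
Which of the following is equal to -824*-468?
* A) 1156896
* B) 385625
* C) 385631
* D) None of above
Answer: D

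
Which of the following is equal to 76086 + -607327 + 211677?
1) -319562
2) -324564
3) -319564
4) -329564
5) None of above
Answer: 3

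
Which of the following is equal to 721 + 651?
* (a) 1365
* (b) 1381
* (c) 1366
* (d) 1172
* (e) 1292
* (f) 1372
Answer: f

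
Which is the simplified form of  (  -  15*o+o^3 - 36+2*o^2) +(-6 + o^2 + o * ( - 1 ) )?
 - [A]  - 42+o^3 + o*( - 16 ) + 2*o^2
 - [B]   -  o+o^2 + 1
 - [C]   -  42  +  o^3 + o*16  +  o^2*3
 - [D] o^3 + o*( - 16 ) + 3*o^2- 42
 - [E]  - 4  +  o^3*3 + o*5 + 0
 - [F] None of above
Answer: D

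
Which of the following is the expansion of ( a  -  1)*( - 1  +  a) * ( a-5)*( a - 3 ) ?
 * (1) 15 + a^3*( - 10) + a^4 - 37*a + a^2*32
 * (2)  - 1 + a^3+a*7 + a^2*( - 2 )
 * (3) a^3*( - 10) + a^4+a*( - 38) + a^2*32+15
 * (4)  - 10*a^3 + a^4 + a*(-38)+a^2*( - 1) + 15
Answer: 3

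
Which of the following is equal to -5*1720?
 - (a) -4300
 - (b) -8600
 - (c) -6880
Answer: b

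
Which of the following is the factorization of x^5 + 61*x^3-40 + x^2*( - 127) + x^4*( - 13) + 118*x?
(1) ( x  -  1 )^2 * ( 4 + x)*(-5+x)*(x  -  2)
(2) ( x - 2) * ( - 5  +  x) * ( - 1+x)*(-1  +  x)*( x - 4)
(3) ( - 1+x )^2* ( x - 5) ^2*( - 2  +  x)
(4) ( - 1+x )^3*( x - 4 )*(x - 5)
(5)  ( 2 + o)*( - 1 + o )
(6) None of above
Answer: 2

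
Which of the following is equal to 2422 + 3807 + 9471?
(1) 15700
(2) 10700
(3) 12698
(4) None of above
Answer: 1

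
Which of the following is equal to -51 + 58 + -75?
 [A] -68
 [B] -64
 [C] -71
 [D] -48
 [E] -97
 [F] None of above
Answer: A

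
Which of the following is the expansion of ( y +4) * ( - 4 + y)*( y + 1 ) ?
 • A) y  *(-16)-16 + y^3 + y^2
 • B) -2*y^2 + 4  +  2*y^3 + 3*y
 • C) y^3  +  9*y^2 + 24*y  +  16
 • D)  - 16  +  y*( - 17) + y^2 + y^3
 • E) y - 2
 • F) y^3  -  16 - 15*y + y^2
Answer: A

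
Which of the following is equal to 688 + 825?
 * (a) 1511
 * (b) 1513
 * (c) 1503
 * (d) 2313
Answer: b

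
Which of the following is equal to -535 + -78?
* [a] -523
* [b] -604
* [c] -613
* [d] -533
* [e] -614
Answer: c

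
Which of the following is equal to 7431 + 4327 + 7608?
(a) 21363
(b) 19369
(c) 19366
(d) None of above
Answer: c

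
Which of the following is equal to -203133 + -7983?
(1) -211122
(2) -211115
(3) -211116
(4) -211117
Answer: 3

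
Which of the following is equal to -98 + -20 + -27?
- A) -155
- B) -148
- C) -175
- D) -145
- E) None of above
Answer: D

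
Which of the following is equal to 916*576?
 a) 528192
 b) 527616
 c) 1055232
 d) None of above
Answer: b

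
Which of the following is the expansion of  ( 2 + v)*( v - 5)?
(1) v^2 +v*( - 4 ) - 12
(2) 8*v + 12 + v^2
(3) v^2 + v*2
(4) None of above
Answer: 4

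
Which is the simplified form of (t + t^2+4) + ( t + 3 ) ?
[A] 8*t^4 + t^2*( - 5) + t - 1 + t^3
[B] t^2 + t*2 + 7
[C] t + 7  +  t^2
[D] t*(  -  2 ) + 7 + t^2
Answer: B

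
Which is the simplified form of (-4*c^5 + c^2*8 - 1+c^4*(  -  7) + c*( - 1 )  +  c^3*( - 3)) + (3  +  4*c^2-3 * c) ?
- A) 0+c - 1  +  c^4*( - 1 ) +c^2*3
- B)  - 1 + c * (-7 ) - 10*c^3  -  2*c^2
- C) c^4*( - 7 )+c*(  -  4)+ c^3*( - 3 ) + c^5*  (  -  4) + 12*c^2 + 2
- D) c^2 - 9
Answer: C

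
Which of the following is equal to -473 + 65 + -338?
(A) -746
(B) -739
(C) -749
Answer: A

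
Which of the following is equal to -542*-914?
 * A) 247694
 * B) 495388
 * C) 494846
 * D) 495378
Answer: B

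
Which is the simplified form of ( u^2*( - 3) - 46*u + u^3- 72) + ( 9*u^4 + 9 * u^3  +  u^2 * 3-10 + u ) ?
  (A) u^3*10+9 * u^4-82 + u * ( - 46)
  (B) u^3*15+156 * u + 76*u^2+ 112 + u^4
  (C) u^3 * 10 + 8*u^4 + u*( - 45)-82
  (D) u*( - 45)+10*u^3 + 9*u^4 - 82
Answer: D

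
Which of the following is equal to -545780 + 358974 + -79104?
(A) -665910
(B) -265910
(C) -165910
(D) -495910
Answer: B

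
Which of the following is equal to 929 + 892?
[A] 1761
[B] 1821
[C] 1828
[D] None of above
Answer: B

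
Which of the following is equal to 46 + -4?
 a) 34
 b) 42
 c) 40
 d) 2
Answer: b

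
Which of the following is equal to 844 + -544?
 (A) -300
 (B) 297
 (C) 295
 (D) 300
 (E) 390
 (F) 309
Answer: D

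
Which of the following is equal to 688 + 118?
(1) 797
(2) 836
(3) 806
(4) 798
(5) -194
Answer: 3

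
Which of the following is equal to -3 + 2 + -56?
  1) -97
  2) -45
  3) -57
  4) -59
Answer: 3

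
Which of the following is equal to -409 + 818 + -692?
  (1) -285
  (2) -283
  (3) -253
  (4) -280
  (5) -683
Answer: 2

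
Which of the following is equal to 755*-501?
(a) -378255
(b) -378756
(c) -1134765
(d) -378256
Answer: a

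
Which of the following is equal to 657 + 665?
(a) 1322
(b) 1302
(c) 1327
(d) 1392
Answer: a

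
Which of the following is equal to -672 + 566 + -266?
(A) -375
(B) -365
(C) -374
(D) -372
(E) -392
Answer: D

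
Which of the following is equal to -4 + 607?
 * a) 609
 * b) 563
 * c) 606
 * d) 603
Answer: d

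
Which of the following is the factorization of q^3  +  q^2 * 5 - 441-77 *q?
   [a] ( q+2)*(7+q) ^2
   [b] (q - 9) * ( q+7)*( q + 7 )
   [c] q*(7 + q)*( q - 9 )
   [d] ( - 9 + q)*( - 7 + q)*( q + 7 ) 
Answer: b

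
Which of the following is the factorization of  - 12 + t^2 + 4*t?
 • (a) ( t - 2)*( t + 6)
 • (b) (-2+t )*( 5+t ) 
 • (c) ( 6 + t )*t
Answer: a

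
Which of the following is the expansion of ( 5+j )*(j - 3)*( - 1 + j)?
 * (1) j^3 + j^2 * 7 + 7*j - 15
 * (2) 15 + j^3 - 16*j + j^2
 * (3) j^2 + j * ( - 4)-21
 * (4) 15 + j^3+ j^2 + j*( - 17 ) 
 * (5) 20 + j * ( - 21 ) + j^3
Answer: 4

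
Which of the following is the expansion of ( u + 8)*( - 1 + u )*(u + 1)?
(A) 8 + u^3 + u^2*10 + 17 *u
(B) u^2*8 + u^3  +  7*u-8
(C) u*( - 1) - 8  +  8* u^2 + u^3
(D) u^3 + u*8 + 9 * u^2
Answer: C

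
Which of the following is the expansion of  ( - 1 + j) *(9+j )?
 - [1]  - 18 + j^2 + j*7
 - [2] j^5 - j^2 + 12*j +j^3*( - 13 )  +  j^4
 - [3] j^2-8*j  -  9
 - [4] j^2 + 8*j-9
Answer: 4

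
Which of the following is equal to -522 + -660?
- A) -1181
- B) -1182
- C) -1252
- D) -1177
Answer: B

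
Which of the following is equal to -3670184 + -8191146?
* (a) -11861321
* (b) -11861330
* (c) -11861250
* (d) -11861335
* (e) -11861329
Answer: b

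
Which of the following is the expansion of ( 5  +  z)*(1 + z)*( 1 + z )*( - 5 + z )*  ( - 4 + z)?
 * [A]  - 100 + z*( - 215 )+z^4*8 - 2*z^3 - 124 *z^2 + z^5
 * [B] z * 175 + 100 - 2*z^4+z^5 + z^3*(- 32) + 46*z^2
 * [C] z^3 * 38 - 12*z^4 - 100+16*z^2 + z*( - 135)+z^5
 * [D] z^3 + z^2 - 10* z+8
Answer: B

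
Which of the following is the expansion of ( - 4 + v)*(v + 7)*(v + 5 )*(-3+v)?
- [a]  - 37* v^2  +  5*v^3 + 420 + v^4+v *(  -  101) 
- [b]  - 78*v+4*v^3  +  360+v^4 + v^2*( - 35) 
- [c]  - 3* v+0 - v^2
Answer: a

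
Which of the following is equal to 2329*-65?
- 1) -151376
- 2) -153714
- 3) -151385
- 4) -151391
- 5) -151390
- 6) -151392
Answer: 3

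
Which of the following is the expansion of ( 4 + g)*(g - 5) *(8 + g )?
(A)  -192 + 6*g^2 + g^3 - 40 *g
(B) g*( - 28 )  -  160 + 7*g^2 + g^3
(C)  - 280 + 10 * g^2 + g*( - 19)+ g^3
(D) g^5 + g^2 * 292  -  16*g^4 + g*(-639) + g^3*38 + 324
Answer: B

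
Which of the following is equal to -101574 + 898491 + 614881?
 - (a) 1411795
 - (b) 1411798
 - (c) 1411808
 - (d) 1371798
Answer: b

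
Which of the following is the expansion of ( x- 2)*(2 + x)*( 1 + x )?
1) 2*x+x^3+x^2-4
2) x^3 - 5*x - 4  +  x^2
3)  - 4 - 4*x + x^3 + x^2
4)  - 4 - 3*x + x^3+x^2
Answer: 3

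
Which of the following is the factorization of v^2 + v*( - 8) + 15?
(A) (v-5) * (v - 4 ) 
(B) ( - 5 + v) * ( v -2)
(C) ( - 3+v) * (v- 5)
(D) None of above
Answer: C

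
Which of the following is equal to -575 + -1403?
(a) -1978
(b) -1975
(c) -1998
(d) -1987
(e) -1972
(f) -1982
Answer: a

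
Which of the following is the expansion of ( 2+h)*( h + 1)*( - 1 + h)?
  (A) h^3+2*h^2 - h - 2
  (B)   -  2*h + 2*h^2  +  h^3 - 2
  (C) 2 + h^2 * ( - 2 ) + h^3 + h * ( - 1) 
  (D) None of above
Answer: A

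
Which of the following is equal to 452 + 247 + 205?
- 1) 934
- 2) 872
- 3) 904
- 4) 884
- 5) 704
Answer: 3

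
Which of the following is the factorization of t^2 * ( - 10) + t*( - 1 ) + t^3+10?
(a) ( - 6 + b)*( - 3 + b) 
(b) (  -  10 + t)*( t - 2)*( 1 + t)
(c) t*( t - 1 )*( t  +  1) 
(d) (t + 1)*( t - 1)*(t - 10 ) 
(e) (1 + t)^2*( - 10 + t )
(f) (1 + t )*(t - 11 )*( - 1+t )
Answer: d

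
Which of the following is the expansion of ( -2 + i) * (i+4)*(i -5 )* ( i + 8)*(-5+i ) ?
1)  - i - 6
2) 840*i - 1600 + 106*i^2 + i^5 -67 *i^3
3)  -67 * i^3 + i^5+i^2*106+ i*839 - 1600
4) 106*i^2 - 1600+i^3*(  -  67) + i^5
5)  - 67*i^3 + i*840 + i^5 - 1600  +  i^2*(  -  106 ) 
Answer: 2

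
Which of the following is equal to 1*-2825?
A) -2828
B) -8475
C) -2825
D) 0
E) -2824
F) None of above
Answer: C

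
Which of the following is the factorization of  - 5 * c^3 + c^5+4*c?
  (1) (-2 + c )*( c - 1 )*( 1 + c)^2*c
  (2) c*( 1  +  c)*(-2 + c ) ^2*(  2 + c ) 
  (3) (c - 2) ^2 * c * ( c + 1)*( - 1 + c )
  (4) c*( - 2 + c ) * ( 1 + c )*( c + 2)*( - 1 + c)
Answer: 4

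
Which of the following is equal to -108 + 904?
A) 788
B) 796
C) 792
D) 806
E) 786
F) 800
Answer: B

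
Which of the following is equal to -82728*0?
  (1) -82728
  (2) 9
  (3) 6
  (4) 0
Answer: 4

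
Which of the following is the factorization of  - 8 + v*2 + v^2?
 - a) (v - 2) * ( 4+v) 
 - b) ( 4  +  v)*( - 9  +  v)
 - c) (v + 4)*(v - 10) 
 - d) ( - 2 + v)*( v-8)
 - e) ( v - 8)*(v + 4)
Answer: a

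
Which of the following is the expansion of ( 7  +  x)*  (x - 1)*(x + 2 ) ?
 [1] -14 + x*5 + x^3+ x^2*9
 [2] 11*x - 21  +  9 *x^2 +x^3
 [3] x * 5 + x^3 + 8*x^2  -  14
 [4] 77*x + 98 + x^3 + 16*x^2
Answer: 3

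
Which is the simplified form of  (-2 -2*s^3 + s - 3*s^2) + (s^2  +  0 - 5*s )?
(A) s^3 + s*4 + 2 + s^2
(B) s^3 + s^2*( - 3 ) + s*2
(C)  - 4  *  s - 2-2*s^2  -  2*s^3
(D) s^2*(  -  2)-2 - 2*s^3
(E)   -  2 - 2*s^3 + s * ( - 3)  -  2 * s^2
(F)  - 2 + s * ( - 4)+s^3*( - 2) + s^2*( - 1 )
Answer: C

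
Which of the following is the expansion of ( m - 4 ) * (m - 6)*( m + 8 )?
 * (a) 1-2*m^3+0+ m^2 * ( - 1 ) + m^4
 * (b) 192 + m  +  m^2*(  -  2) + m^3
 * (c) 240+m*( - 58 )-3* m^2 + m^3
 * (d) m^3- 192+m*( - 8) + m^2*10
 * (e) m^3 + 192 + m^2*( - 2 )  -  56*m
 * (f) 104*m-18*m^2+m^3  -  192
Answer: e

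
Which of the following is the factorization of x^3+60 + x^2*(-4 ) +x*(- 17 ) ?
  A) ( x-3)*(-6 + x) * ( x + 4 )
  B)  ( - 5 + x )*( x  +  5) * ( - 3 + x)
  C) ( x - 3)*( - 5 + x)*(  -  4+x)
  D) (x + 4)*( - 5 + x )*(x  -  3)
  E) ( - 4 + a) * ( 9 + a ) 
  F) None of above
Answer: D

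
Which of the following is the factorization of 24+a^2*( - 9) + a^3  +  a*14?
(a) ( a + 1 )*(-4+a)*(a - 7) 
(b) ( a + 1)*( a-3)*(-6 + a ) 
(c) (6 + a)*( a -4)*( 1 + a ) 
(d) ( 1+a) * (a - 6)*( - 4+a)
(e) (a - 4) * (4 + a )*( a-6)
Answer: d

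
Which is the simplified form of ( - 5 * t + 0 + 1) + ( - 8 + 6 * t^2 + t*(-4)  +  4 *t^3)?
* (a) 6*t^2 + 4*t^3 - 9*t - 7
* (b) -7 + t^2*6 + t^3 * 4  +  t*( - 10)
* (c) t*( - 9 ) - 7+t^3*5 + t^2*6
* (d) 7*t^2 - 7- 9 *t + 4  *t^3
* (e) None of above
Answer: a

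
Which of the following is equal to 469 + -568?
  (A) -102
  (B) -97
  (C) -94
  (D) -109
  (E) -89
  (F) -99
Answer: F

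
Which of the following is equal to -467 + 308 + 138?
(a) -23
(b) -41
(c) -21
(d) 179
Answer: c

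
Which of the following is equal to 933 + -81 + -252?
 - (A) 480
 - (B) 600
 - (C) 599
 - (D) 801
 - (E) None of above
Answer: B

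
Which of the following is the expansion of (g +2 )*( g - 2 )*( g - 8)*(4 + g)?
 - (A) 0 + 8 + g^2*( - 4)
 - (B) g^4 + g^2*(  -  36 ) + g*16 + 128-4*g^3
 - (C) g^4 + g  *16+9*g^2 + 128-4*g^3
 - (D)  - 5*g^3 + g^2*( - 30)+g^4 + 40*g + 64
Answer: B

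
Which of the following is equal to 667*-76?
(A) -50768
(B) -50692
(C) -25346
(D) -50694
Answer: B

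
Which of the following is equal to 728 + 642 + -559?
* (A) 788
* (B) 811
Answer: B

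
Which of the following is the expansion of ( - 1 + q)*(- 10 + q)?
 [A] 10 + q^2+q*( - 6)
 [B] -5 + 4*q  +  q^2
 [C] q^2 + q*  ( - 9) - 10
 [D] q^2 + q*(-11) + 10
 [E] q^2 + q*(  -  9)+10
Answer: D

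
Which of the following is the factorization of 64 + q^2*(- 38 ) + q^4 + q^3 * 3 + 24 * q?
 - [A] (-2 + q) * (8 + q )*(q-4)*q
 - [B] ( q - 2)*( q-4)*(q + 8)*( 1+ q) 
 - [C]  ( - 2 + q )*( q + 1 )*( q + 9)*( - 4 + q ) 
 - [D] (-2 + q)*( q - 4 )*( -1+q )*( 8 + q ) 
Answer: B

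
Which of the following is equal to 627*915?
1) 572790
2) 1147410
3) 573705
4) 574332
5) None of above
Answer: 3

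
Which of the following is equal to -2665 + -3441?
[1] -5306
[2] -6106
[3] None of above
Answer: 2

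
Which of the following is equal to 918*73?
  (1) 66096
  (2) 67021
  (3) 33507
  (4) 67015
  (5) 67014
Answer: 5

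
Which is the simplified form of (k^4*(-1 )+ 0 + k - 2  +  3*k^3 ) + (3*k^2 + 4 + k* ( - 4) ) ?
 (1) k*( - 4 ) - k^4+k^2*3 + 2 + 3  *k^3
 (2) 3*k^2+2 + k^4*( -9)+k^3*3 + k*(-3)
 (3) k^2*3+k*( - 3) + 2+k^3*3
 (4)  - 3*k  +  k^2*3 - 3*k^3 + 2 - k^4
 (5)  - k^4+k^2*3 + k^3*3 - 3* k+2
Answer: 5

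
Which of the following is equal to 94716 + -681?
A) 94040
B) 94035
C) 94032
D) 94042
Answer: B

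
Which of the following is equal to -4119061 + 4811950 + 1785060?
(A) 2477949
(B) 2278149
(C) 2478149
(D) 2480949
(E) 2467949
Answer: A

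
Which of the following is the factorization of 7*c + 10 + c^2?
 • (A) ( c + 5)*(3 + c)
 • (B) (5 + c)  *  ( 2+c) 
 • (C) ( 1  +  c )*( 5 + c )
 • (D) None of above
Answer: B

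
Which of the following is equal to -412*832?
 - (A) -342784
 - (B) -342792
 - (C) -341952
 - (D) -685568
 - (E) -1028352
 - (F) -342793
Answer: A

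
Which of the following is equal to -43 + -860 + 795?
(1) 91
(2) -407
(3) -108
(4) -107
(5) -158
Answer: 3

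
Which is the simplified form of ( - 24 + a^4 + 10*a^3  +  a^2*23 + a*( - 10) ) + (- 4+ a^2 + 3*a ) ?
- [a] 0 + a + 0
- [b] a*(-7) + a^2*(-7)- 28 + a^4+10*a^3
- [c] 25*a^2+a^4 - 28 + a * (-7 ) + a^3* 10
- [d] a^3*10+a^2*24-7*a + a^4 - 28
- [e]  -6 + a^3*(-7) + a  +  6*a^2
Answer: d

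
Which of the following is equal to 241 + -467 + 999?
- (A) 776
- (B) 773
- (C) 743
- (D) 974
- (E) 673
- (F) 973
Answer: B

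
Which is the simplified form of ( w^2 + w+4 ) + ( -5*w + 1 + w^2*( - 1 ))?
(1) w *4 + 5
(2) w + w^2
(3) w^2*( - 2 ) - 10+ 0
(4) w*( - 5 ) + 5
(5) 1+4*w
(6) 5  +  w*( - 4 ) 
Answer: 6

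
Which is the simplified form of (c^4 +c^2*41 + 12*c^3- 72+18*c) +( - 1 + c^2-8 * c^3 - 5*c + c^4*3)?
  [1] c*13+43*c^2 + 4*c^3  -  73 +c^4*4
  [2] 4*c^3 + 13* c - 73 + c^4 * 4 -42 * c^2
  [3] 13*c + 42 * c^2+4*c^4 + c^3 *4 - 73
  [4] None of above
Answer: 3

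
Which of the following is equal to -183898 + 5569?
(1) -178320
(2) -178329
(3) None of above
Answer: 2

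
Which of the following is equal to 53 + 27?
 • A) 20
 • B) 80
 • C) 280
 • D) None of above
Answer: B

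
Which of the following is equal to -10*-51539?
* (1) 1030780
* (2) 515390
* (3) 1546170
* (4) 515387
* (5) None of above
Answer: 2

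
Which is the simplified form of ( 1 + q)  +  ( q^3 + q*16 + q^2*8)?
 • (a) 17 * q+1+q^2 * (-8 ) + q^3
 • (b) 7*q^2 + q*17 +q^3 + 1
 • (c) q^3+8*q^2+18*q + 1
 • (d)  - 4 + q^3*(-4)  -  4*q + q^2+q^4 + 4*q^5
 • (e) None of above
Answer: e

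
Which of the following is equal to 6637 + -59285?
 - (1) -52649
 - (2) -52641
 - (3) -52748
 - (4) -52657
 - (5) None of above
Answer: 5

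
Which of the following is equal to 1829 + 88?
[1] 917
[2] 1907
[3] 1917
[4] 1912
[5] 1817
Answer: 3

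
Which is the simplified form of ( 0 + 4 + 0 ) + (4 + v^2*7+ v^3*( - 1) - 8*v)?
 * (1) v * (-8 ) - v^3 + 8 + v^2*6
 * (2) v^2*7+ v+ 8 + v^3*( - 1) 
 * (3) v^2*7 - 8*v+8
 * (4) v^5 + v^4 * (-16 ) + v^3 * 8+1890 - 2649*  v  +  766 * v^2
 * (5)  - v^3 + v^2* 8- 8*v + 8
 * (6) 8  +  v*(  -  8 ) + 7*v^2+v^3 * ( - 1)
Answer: 6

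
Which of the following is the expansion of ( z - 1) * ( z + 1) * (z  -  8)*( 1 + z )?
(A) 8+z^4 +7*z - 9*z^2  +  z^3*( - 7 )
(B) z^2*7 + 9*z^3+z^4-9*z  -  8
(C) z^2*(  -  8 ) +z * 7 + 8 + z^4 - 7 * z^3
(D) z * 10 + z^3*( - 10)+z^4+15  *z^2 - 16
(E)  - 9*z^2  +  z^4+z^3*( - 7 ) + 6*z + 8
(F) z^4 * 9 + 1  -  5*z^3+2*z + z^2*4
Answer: A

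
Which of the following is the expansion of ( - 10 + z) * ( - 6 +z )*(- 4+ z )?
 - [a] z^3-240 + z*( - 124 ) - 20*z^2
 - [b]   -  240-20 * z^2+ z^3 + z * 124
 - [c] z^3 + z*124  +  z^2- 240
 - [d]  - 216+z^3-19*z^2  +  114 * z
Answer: b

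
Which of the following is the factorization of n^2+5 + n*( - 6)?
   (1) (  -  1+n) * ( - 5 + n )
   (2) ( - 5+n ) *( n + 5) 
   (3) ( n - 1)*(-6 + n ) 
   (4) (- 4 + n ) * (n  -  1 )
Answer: 1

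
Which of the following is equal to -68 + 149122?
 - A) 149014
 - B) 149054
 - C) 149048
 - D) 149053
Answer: B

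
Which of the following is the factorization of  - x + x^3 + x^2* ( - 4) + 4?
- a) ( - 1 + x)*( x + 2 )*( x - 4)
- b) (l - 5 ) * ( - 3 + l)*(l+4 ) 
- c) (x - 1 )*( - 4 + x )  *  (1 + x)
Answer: c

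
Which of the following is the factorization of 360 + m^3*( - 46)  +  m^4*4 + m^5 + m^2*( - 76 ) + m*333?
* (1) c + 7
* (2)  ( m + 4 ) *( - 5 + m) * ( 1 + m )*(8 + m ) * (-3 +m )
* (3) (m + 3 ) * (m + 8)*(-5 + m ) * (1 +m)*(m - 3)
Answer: 3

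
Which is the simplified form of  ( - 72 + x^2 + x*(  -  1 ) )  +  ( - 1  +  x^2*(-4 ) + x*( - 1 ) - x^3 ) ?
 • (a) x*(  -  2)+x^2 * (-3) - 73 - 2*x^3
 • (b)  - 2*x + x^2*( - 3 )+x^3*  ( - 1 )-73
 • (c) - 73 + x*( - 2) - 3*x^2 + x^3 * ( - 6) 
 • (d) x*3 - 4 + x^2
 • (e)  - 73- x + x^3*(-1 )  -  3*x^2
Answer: b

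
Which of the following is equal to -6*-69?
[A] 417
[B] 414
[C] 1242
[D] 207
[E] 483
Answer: B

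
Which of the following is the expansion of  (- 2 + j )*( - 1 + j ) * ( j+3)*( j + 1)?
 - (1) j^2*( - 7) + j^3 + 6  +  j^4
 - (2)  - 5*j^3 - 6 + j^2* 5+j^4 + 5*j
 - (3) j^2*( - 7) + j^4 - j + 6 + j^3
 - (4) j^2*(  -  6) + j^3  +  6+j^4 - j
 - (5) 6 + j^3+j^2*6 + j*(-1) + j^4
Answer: 3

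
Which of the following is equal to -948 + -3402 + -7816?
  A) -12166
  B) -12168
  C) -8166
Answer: A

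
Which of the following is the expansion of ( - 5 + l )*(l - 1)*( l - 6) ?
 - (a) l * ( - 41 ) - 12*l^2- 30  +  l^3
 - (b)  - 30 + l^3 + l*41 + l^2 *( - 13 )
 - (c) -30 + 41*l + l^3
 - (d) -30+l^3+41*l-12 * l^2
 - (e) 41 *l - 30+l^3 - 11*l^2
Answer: d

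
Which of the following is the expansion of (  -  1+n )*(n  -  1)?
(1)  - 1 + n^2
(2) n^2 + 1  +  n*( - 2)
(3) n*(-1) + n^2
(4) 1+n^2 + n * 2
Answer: 2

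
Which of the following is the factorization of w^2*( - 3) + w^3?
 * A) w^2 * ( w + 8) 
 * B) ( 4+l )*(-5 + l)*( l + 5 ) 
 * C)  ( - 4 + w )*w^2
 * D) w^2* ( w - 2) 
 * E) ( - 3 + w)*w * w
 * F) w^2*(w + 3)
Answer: E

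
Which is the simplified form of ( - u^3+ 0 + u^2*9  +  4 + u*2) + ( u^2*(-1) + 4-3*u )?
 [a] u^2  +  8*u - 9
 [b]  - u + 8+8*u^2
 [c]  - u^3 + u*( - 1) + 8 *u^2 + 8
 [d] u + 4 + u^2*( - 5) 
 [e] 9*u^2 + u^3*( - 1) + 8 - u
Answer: c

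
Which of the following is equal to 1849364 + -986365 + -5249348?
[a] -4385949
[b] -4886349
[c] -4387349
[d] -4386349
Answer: d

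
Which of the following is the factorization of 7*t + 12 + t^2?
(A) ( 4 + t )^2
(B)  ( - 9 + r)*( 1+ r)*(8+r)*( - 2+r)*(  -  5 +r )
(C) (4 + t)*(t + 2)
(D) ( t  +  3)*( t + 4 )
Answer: D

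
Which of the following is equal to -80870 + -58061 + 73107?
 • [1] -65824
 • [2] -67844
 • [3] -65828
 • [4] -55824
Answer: 1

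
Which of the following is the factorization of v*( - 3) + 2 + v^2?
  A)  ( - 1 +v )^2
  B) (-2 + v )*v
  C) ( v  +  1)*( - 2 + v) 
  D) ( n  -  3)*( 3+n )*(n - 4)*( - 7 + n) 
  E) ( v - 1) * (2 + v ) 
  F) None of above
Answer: F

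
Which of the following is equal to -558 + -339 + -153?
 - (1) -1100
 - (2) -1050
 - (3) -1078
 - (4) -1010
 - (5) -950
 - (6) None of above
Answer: 2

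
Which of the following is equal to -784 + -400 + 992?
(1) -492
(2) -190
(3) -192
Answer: 3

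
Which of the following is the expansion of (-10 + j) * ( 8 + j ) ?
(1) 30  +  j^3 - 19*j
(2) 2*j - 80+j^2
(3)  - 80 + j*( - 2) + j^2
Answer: 3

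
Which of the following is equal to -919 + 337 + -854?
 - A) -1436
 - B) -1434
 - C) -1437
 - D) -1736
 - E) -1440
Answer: A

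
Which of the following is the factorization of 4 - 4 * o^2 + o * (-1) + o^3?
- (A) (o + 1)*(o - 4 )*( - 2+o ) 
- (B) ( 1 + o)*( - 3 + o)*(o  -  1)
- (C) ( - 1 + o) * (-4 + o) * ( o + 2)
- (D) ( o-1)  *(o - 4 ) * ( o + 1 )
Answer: D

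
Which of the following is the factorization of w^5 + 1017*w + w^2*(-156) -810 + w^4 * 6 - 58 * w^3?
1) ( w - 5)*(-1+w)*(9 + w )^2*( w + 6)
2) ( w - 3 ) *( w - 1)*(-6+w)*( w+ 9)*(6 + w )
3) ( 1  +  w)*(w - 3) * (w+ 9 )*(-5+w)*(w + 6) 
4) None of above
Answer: 4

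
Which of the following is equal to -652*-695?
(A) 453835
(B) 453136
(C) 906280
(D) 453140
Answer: D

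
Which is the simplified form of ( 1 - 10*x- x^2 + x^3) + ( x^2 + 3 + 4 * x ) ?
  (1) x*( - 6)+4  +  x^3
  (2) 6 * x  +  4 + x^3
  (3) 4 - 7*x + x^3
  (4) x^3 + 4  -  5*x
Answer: 1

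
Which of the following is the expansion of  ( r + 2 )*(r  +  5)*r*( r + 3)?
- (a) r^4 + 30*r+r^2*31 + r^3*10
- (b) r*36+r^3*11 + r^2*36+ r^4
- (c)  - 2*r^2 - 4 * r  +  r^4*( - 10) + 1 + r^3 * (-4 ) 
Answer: a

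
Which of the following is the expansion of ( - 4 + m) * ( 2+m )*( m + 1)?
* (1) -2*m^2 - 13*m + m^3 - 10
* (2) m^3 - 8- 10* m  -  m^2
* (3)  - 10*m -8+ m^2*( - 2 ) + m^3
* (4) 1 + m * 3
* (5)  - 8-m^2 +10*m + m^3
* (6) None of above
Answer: 2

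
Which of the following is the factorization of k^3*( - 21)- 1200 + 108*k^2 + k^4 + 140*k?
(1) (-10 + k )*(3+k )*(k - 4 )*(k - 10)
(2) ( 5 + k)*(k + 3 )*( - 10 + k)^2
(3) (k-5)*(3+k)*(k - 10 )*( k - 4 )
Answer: 1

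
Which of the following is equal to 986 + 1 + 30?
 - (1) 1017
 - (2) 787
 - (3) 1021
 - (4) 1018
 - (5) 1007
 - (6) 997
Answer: 1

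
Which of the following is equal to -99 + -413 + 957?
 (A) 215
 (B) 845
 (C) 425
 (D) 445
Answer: D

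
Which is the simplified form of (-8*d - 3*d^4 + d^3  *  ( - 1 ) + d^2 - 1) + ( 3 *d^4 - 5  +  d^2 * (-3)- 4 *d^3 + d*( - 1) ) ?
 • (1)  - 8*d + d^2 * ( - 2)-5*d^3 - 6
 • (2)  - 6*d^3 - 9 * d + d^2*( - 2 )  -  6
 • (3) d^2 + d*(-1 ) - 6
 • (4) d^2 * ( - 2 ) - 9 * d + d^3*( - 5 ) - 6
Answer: 4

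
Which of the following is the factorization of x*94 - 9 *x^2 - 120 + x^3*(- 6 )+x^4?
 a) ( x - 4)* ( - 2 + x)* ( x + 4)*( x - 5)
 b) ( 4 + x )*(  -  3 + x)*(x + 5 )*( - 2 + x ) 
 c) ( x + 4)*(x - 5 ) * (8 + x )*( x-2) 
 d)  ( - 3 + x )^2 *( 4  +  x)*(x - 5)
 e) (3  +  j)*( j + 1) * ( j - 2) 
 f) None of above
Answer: f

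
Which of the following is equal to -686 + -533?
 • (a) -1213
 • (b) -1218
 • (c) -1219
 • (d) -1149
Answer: c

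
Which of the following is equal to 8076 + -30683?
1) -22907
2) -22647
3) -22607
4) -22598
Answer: 3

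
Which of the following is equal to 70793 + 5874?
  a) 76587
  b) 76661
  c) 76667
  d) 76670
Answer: c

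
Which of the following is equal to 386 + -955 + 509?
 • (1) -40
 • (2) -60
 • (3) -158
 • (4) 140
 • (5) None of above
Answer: 2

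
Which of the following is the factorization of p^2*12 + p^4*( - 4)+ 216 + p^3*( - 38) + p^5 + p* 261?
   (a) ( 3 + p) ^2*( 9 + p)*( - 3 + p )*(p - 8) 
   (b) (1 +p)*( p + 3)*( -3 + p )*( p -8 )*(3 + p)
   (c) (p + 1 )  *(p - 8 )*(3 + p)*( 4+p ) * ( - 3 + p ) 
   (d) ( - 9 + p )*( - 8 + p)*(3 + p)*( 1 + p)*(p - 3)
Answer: b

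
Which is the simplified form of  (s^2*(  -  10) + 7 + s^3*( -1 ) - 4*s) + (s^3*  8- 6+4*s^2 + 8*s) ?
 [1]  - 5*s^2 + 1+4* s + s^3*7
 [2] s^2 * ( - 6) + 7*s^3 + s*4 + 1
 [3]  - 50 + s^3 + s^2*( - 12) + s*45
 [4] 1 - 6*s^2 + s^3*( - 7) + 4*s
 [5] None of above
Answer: 2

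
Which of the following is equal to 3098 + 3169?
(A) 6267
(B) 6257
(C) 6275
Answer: A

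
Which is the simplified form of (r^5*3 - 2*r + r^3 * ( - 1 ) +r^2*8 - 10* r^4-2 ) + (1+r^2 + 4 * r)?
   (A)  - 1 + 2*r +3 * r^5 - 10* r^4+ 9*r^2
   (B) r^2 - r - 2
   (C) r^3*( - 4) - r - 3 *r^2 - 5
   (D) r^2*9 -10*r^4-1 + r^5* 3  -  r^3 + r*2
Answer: D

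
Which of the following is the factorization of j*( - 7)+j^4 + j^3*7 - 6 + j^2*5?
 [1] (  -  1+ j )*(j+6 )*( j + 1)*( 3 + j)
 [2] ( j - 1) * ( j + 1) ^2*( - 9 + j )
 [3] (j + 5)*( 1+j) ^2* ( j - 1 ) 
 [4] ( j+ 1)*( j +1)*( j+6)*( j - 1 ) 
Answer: 4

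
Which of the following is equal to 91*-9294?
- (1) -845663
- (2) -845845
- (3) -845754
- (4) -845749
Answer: 3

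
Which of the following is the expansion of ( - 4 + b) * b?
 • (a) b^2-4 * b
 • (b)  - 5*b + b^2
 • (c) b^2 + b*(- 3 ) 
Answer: a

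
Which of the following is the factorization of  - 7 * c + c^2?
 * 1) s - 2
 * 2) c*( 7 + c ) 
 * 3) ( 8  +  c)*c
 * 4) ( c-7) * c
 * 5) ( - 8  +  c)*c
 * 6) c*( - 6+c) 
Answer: 4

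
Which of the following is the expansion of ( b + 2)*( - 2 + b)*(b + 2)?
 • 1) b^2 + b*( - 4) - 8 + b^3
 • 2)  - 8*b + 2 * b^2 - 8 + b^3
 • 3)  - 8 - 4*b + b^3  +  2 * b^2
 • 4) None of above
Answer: 3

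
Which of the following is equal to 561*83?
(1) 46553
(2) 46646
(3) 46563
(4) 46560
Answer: 3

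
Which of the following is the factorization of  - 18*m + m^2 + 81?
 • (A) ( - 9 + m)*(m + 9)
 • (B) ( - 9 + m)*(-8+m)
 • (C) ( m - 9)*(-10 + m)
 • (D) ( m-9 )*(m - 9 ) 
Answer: D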